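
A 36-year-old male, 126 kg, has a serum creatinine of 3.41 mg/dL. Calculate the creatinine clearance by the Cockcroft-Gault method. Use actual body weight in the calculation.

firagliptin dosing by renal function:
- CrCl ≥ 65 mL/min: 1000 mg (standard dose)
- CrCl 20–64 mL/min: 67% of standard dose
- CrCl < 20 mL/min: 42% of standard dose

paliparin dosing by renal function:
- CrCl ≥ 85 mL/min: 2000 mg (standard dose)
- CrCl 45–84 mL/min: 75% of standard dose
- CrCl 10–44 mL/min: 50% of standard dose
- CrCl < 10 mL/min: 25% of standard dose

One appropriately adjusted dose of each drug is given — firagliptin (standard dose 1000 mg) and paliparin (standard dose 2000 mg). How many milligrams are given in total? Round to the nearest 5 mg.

CrCl = (140 − 36) × 126 / (72 × 3.41) = 13104.0 / 245.52 ≈ 53.4 mL/min
CrCl ≈ 53 mL/min.
firagliptin: 20–64 mL/min → 67% of 1000 mg = 670 mg.
paliparin: 45–84 mL/min → 75% of 2000 mg = 1500 mg.
Total = 670 + 1500 = 2170 mg.

2170 mg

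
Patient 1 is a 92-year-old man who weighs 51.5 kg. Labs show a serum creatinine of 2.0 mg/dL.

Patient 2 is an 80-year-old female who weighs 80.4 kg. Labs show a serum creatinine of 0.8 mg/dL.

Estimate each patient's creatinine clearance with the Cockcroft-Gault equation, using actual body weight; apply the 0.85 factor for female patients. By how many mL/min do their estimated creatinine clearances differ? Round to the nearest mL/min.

54 mL/min

Patient 1: CrCl = (140 − 92) × 51.5 / (72 × 2) = 2472.0 / 144.00 ≈ 17.2 mL/min
Patient 2: CrCl = (140 − 80) × 80.4 / (72 × 0.8) × 0.85 = 4824.0 / 57.60 × 0.85 ≈ 71.2 mL/min
|17.2 − 71.2| = 54.0 mL/min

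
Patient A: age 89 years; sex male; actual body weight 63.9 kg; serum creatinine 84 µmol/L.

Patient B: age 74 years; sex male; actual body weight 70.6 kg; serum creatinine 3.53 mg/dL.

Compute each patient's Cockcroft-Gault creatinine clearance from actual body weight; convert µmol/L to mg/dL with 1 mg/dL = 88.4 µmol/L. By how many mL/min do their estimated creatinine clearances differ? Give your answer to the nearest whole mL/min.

Patient A: SCr = 84 / 88.4 = 0.95 mg/dL
Patient A: CrCl = (140 − 89) × 63.9 / (72 × 0.95) = 3258.9 / 68.40 ≈ 47.6 mL/min
Patient B: CrCl = (140 − 74) × 70.6 / (72 × 3.53) = 4659.6 / 254.16 ≈ 18.3 mL/min
|47.6 − 18.3| = 29.3 mL/min

29 mL/min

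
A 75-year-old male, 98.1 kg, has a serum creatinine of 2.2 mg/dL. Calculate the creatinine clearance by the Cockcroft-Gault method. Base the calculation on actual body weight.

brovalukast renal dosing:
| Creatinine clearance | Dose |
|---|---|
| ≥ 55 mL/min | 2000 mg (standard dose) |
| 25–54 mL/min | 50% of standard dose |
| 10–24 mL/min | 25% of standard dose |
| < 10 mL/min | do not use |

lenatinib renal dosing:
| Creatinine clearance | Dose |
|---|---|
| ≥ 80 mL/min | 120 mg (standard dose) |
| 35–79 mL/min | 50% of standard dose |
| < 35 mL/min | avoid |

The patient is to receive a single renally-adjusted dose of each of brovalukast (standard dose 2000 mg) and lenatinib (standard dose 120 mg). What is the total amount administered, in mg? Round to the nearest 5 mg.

CrCl = (140 − 75) × 98.1 / (72 × 2.2) = 6376.5 / 158.40 ≈ 40.3 mL/min
CrCl ≈ 40 mL/min.
brovalukast: 25–54 mL/min → 50% of 2000 mg = 1000 mg.
lenatinib: 35–79 mL/min → 50% of 120 mg = 60 mg.
Total = 1000 + 60 = 1060 mg.

1060 mg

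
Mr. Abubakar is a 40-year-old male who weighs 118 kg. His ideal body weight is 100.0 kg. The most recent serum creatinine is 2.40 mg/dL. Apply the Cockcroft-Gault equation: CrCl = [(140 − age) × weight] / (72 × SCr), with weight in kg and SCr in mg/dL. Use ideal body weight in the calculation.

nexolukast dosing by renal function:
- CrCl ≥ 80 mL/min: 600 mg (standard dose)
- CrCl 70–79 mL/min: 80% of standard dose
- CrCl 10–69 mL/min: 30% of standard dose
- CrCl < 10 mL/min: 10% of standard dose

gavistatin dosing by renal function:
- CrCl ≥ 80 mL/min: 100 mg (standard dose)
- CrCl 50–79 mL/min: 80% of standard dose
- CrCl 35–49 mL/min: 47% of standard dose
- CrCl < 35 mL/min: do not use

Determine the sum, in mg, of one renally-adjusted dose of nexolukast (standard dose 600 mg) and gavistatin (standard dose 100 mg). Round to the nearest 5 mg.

260 mg

CrCl = (140 − 40) × 100 / (72 × 2.4) = 10000.0 / 172.80 ≈ 57.9 mL/min
CrCl ≈ 58 mL/min.
nexolukast: 10–69 mL/min → 30% of 600 mg = 180 mg.
gavistatin: 50–79 mL/min → 80% of 100 mg = 80 mg.
Total = 180 + 80 = 260 mg.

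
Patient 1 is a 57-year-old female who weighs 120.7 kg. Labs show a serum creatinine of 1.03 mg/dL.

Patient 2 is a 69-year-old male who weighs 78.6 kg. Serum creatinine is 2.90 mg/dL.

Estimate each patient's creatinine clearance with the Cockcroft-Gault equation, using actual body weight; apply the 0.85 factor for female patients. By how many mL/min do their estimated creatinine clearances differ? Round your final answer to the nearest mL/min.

Patient 1: CrCl = (140 − 57) × 120.7 / (72 × 1.03) × 0.85 = 10018.1 / 74.16 × 0.85 ≈ 114.8 mL/min
Patient 2: CrCl = (140 − 69) × 78.6 / (72 × 2.9) = 5580.6 / 208.80 ≈ 26.7 mL/min
|114.8 − 26.7| = 88.1 mL/min

88 mL/min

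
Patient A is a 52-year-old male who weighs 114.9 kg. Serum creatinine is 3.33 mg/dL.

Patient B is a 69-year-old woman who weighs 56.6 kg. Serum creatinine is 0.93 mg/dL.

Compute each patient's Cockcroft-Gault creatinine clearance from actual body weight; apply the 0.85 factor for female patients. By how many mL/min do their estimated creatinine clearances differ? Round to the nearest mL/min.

9 mL/min

Patient A: CrCl = (140 − 52) × 114.9 / (72 × 3.33) = 10111.2 / 239.76 ≈ 42.2 mL/min
Patient B: CrCl = (140 − 69) × 56.6 / (72 × 0.93) × 0.85 = 4018.6 / 66.96 × 0.85 ≈ 51.0 mL/min
|42.2 − 51.0| = 8.8 mL/min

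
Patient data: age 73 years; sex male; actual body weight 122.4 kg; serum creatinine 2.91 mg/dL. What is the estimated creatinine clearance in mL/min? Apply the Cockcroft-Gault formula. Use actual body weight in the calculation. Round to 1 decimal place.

CrCl = (140 − 73) × 122.4 / (72 × 2.91) = 8200.8 / 209.52 ≈ 39.1 mL/min

39.1 mL/min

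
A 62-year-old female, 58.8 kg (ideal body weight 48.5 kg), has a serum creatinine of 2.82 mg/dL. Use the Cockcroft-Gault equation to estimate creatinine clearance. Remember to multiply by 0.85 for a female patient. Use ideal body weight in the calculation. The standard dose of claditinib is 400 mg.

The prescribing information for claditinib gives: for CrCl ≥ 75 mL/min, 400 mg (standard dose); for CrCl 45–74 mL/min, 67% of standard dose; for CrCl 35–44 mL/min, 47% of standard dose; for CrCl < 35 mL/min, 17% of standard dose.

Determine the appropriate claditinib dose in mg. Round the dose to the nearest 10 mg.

70 mg

CrCl = (140 − 62) × 48.5 / (72 × 2.82) × 0.85 = 3783.0 / 203.04 × 0.85 ≈ 15.8 mL/min
CrCl ≈ 16 mL/min → bracket < 35 mL/min.
17% of 400 mg = 68 mg → 70 mg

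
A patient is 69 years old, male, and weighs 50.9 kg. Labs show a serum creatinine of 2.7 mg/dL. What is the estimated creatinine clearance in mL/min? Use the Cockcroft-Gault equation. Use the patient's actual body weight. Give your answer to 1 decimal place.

CrCl = (140 − 69) × 50.9 / (72 × 2.7) = 3613.9 / 194.40 ≈ 18.6 mL/min

18.6 mL/min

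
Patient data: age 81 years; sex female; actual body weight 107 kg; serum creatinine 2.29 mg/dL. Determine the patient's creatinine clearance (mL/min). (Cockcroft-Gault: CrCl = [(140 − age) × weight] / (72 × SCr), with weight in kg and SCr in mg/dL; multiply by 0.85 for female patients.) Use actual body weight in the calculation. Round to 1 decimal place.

CrCl = (140 − 81) × 107 / (72 × 2.29) × 0.85 = 6313.0 / 164.88 × 0.85 ≈ 32.5 mL/min

32.5 mL/min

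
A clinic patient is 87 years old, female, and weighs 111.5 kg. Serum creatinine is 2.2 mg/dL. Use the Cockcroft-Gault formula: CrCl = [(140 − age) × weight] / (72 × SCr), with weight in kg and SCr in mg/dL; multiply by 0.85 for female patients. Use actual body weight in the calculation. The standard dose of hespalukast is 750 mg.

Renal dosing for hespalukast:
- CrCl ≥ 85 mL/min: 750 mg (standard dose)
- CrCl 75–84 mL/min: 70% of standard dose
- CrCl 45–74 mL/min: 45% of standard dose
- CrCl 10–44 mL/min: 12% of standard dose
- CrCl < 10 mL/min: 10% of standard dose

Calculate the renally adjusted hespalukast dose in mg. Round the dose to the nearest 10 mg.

90 mg

CrCl = (140 − 87) × 111.5 / (72 × 2.2) × 0.85 = 5909.5 / 158.40 × 0.85 ≈ 31.7 mL/min
CrCl ≈ 32 mL/min → bracket 10–44 mL/min.
12% of 750 mg = 90 mg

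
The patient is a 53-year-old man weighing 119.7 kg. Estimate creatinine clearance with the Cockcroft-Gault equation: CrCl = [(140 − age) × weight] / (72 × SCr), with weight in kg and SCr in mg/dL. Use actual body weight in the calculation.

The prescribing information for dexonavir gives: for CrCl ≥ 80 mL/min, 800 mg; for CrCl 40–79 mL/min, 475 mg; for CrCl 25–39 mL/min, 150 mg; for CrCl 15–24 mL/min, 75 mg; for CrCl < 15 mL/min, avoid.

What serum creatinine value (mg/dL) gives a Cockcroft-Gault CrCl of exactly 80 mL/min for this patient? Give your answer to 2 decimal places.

1.81 mg/dL

Standard dose requires CrCl ≥ 80 mL/min.
Set (140 − 53) × 119.7 / (72 × SCr) = 80
SCr = (140 − 53) × 119.7 / (72 × 80) = 1.808 mg/dL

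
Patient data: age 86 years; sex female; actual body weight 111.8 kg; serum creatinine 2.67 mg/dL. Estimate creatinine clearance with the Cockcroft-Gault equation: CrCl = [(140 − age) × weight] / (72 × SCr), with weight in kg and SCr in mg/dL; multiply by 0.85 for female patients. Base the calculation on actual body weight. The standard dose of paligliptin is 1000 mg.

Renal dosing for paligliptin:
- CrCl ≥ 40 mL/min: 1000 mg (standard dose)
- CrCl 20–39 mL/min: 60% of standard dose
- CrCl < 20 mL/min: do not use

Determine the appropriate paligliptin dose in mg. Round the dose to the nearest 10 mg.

600 mg

CrCl = (140 − 86) × 111.8 / (72 × 2.67) × 0.85 = 6037.2 / 192.24 × 0.85 ≈ 26.7 mL/min
CrCl ≈ 27 mL/min → bracket 20–39 mL/min.
60% of 1000 mg = 600 mg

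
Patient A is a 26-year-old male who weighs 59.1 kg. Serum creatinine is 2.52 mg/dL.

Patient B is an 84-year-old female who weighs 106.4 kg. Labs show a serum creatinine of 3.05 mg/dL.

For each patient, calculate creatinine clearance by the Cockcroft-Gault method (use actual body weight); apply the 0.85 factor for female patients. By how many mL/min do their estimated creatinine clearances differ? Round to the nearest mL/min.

Patient A: CrCl = (140 − 26) × 59.1 / (72 × 2.52) = 6737.4 / 181.44 ≈ 37.1 mL/min
Patient B: CrCl = (140 − 84) × 106.4 / (72 × 3.05) × 0.85 = 5958.4 / 219.60 × 0.85 ≈ 23.1 mL/min
|37.1 − 23.1| = 14.0 mL/min

14 mL/min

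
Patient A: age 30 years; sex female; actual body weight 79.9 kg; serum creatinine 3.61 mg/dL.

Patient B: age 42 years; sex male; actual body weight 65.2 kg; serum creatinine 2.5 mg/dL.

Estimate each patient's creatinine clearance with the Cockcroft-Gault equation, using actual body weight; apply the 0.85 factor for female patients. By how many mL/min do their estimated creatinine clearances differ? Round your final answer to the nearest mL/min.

Patient A: CrCl = (140 − 30) × 79.9 / (72 × 3.61) × 0.85 = 8789.0 / 259.92 × 0.85 ≈ 28.7 mL/min
Patient B: CrCl = (140 − 42) × 65.2 / (72 × 2.5) = 6389.6 / 180.00 ≈ 35.5 mL/min
|28.7 − 35.5| = 6.8 mL/min

7 mL/min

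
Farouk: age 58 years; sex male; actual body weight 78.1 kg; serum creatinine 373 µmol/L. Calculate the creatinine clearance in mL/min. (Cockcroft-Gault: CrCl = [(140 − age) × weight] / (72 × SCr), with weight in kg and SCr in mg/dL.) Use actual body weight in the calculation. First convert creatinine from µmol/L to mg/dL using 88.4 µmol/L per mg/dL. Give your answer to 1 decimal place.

SCr = 373 / 88.4 = 4.219 mg/dL
CrCl = (140 − 58) × 78.1 / (72 × 4.219) = 6404.2 / 303.77 ≈ 21.1 mL/min

21.1 mL/min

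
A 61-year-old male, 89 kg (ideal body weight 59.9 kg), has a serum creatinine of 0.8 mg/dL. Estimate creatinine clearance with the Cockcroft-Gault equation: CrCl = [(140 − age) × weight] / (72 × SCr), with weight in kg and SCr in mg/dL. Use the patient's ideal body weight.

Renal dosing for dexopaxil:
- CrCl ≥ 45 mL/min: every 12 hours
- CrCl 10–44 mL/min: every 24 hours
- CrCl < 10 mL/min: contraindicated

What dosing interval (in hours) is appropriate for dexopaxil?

every 12 hours

CrCl = (140 − 61) × 59.9 / (72 × 0.8) = 4732.1 / 57.60 ≈ 82.2 mL/min
CrCl ≈ 82 mL/min → bracket ≥ 45 mL/min → every 12 hours.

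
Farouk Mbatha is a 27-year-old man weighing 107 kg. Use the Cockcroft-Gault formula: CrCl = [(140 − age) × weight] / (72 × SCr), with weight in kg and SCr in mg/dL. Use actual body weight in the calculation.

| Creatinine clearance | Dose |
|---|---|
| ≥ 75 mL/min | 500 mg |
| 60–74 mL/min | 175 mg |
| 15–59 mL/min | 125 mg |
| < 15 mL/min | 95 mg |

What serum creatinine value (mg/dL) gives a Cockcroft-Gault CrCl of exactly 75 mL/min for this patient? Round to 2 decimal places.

Standard dose requires CrCl ≥ 75 mL/min.
Set (140 − 27) × 107 / (72 × SCr) = 75
SCr = (140 − 27) × 107 / (72 × 75) = 2.239 mg/dL

2.24 mg/dL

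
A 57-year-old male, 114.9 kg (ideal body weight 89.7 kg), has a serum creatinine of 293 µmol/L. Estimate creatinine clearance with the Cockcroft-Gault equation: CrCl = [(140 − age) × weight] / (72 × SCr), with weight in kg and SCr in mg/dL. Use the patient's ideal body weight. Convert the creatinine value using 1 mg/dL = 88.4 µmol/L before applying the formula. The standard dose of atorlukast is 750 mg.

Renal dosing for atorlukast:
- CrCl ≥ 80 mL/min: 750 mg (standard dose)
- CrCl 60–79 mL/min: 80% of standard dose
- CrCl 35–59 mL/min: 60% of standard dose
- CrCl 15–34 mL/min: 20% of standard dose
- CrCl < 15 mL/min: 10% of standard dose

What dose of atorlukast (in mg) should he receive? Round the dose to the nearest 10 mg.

150 mg

SCr = 293 / 88.4 = 3.314 mg/dL
CrCl = (140 − 57) × 89.7 / (72 × 3.314) = 7445.1 / 238.61 ≈ 31.2 mL/min
CrCl ≈ 31 mL/min → bracket 15–34 mL/min.
20% of 750 mg = 150 mg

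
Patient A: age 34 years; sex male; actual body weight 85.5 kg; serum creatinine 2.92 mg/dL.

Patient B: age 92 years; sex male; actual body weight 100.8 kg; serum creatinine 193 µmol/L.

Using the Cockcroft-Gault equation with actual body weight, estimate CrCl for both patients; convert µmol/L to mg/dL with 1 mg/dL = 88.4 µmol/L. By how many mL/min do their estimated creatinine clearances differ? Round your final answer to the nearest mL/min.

12 mL/min

Patient A: CrCl = (140 − 34) × 85.5 / (72 × 2.92) = 9063.0 / 210.24 ≈ 43.1 mL/min
Patient B: SCr = 193 / 88.4 = 2.183 mg/dL
Patient B: CrCl = (140 − 92) × 100.8 / (72 × 2.183) = 4838.4 / 157.18 ≈ 30.8 mL/min
|43.1 − 30.8| = 12.3 mL/min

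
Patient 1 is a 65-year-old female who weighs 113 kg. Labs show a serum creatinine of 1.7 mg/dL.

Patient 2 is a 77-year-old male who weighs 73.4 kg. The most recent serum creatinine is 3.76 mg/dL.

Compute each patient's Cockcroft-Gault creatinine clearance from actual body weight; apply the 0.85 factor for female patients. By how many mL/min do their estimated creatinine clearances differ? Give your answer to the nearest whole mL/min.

42 mL/min

Patient 1: CrCl = (140 − 65) × 113 / (72 × 1.7) × 0.85 = 8475.0 / 122.40 × 0.85 ≈ 58.9 mL/min
Patient 2: CrCl = (140 − 77) × 73.4 / (72 × 3.76) = 4624.2 / 270.72 ≈ 17.1 mL/min
|58.9 − 17.1| = 41.8 mL/min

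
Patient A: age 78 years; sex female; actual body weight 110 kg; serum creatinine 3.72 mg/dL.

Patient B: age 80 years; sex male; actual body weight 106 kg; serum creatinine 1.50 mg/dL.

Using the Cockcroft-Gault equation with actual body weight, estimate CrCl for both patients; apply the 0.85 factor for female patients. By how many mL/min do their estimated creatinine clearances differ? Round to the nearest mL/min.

Patient A: CrCl = (140 − 78) × 110 / (72 × 3.72) × 0.85 = 6820.0 / 267.84 × 0.85 ≈ 21.6 mL/min
Patient B: CrCl = (140 − 80) × 106 / (72 × 1.5) = 6360.0 / 108.00 ≈ 58.9 mL/min
|21.6 − 58.9| = 37.3 mL/min

37 mL/min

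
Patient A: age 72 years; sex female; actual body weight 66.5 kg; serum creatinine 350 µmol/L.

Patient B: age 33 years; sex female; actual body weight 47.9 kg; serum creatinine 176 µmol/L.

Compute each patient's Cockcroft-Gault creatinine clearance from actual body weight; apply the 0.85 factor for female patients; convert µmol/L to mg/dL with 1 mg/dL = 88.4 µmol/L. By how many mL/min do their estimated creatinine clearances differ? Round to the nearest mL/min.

Patient A: SCr = 350 / 88.4 = 3.959 mg/dL
Patient A: CrCl = (140 − 72) × 66.5 / (72 × 3.959) × 0.85 = 4522.0 / 285.05 × 0.85 ≈ 13.5 mL/min
Patient B: SCr = 176 / 88.4 = 1.991 mg/dL
Patient B: CrCl = (140 − 33) × 47.9 / (72 × 1.991) × 0.85 = 5125.3 / 143.35 × 0.85 ≈ 30.4 mL/min
|13.5 − 30.4| = 16.9 mL/min

17 mL/min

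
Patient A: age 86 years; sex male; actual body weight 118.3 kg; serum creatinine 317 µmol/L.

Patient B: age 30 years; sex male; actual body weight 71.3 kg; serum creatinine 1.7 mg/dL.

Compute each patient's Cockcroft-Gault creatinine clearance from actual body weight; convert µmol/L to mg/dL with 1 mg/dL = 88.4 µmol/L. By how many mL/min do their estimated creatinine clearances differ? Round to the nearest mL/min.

Patient A: SCr = 317 / 88.4 = 3.586 mg/dL
Patient A: CrCl = (140 − 86) × 118.3 / (72 × 3.586) = 6388.2 / 258.19 ≈ 24.7 mL/min
Patient B: CrCl = (140 − 30) × 71.3 / (72 × 1.7) = 7843.0 / 122.40 ≈ 64.1 mL/min
|24.7 − 64.1| = 39.4 mL/min

39 mL/min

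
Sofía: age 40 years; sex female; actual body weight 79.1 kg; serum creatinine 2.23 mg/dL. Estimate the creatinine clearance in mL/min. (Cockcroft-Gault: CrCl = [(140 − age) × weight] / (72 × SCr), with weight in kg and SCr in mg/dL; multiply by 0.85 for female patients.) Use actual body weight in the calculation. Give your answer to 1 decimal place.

CrCl = (140 − 40) × 79.1 / (72 × 2.23) × 0.85 = 7910.0 / 160.56 × 0.85 ≈ 41.9 mL/min

41.9 mL/min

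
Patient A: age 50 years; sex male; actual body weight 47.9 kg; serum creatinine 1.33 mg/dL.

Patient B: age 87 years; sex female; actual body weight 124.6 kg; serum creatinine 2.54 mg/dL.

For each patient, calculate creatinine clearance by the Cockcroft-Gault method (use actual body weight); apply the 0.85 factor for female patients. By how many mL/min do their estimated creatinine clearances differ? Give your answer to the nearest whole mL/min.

Patient A: CrCl = (140 − 50) × 47.9 / (72 × 1.33) = 4311.0 / 95.76 ≈ 45.0 mL/min
Patient B: CrCl = (140 − 87) × 124.6 / (72 × 2.54) × 0.85 = 6603.8 / 182.88 × 0.85 ≈ 30.7 mL/min
|45.0 − 30.7| = 14.3 mL/min

14 mL/min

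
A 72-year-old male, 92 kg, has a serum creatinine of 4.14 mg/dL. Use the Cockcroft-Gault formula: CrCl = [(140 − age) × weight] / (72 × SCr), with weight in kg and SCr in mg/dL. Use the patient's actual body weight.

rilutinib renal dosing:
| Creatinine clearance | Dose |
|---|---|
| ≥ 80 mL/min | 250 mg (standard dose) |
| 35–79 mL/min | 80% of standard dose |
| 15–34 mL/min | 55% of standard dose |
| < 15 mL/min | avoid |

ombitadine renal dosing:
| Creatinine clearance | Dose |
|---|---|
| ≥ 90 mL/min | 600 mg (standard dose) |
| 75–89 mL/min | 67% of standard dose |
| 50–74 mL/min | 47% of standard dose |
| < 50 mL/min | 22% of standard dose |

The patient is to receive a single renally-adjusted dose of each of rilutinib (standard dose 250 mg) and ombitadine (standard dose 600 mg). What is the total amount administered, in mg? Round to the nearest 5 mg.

CrCl = (140 − 72) × 92 / (72 × 4.14) = 6256.0 / 298.08 ≈ 21.0 mL/min
CrCl ≈ 21 mL/min.
rilutinib: 15–34 mL/min → 55% of 250 mg = 137.5 mg.
ombitadine: < 50 mL/min → 22% of 600 mg = 132 mg.
Total = 137.5 + 132 = 269.5 mg.

270 mg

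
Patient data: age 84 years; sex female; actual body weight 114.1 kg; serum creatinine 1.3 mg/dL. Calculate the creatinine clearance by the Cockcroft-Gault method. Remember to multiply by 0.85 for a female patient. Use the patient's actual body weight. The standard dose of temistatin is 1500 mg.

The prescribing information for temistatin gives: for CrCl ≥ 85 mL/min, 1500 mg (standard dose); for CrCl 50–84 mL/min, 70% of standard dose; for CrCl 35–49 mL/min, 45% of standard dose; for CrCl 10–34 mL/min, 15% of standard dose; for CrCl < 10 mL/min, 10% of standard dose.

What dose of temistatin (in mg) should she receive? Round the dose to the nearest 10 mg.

1050 mg

CrCl = (140 − 84) × 114.1 / (72 × 1.3) × 0.85 = 6389.6 / 93.60 × 0.85 ≈ 58.0 mL/min
CrCl ≈ 58 mL/min → bracket 50–84 mL/min.
70% of 1500 mg = 1050 mg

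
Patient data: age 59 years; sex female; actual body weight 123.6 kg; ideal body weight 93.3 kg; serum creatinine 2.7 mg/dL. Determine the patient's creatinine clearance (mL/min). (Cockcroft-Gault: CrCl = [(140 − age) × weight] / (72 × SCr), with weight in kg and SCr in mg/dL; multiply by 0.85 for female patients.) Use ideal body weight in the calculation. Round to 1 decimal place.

CrCl = (140 − 59) × 93.3 / (72 × 2.7) × 0.85 = 7557.3 / 194.40 × 0.85 ≈ 33.0 mL/min

33.0 mL/min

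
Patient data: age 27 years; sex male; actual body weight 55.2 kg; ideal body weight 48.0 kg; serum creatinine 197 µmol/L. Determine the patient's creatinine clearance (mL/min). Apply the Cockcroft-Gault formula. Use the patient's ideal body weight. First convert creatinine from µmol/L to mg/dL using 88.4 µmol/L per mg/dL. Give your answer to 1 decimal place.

33.8 mL/min

SCr = 197 / 88.4 = 2.229 mg/dL
CrCl = (140 − 27) × 48 / (72 × 2.229) = 5424.0 / 160.49 ≈ 33.8 mL/min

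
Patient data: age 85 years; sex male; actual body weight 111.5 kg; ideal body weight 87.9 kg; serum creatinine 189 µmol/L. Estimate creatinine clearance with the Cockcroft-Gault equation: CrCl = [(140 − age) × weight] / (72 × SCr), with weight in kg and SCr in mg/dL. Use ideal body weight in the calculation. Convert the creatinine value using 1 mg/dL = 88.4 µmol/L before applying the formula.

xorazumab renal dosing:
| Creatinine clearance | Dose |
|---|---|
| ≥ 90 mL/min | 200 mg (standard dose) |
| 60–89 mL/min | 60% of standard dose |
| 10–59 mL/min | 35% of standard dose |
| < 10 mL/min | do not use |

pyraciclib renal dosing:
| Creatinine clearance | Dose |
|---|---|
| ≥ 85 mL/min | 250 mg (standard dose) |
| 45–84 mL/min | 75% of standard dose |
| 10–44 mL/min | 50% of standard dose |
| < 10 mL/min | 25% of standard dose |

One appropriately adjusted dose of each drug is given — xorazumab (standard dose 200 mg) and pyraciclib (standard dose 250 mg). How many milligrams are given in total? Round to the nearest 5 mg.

SCr = 189 / 88.4 = 2.138 mg/dL
CrCl = (140 − 85) × 87.9 / (72 × 2.138) = 4834.5 / 153.94 ≈ 31.4 mL/min
CrCl ≈ 31 mL/min.
xorazumab: 10–59 mL/min → 35% of 200 mg = 70 mg.
pyraciclib: 10–44 mL/min → 50% of 250 mg = 125 mg.
Total = 70 + 125 = 195 mg.

195 mg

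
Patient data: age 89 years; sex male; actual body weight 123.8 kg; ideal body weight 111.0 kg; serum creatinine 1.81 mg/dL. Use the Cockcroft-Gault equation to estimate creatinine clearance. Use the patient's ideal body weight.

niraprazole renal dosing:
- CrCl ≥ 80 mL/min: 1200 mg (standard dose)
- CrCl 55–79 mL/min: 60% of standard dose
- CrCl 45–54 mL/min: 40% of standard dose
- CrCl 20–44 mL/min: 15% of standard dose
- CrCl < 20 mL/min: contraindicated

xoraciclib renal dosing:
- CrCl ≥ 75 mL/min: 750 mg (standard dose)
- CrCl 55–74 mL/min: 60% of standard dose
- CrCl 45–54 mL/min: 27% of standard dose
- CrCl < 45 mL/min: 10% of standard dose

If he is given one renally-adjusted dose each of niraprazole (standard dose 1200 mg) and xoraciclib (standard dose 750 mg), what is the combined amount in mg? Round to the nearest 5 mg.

CrCl = (140 − 89) × 111 / (72 × 1.81) = 5661.0 / 130.32 ≈ 43.4 mL/min
CrCl ≈ 43 mL/min.
niraprazole: 20–44 mL/min → 15% of 1200 mg = 180 mg.
xoraciclib: < 45 mL/min → 10% of 750 mg = 75 mg.
Total = 180 + 75 = 255 mg.

255 mg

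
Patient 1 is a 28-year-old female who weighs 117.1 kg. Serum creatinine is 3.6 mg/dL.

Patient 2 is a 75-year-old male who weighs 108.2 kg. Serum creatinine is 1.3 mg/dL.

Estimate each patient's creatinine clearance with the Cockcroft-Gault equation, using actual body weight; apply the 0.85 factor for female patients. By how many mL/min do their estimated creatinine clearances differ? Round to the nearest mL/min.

Patient 1: CrCl = (140 − 28) × 117.1 / (72 × 3.6) × 0.85 = 13115.2 / 259.20 × 0.85 ≈ 43.0 mL/min
Patient 2: CrCl = (140 − 75) × 108.2 / (72 × 1.3) = 7033.0 / 93.60 ≈ 75.1 mL/min
|43.0 − 75.1| = 32.1 mL/min

32 mL/min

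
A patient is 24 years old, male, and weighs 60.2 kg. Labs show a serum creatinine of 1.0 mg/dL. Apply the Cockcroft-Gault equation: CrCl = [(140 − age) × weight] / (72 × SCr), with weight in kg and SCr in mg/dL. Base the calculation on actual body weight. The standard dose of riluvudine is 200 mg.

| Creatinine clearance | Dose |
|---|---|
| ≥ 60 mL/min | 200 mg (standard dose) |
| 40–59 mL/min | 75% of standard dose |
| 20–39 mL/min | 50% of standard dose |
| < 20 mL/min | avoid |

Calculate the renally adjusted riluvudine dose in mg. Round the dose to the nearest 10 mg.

200 mg

CrCl = (140 − 24) × 60.2 / (72 × 1) = 6983.2 / 72.00 ≈ 97.0 mL/min
CrCl ≈ 97 mL/min → bracket ≥ 60 mL/min.
100% of 200 mg = 200 mg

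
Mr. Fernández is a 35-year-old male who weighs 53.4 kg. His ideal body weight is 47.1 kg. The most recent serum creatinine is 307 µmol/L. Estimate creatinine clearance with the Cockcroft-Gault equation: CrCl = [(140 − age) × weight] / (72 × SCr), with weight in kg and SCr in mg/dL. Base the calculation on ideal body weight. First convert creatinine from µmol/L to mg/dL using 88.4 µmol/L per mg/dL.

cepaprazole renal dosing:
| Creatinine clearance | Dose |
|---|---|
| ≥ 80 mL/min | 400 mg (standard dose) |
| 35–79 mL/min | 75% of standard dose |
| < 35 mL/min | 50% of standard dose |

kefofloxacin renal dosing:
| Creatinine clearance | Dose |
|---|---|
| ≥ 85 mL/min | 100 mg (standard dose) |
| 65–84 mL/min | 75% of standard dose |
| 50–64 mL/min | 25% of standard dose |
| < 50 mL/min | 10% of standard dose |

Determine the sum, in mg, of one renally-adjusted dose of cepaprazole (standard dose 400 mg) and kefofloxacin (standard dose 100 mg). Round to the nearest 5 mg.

210 mg

SCr = 307 / 88.4 = 3.473 mg/dL
CrCl = (140 − 35) × 47.1 / (72 × 3.473) = 4945.5 / 250.06 ≈ 19.8 mL/min
CrCl ≈ 20 mL/min.
cepaprazole: < 35 mL/min → 50% of 400 mg = 200 mg.
kefofloxacin: < 50 mL/min → 10% of 100 mg = 10 mg.
Total = 200 + 10 = 210 mg.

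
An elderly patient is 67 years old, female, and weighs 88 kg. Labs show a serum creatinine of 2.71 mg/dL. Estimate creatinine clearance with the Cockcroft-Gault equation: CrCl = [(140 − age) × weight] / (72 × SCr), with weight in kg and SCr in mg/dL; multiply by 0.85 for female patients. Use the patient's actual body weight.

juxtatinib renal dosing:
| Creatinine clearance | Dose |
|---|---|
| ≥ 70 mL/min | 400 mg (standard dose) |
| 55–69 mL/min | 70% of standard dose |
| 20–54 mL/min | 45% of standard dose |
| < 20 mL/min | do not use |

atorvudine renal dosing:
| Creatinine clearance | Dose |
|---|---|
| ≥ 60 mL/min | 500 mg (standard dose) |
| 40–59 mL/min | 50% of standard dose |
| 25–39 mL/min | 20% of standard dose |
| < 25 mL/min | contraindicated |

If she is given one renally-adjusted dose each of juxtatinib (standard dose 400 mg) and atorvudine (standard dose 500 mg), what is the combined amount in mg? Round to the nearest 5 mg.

280 mg

CrCl = (140 − 67) × 88 / (72 × 2.71) × 0.85 = 6424.0 / 195.12 × 0.85 ≈ 28.0 mL/min
CrCl ≈ 28 mL/min.
juxtatinib: 20–54 mL/min → 45% of 400 mg = 180 mg.
atorvudine: 25–39 mL/min → 20% of 500 mg = 100 mg.
Total = 180 + 100 = 280 mg.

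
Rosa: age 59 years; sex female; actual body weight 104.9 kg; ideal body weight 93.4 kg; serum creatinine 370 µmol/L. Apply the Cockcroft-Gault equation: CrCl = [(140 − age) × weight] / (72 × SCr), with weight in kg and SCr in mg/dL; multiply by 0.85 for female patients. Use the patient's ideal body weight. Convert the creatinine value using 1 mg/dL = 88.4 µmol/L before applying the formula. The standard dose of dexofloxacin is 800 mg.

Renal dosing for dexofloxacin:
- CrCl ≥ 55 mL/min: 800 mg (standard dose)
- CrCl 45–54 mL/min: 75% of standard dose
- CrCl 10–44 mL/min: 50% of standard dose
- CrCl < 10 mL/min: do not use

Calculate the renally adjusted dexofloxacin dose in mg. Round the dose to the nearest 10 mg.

400 mg

SCr = 370 / 88.4 = 4.186 mg/dL
CrCl = (140 − 59) × 93.4 / (72 × 4.186) × 0.85 = 7565.4 / 301.39 × 0.85 ≈ 21.3 mL/min
CrCl ≈ 21 mL/min → bracket 10–44 mL/min.
50% of 800 mg = 400 mg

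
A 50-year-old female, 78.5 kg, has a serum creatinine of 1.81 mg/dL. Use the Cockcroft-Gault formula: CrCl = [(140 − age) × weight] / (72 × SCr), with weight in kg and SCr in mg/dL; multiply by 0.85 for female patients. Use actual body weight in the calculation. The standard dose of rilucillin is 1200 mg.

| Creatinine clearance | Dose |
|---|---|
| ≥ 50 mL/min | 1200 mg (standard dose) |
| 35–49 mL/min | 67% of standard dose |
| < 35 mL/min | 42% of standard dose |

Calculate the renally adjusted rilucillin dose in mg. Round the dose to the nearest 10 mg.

CrCl = (140 − 50) × 78.5 / (72 × 1.81) × 0.85 = 7065.0 / 130.32 × 0.85 ≈ 46.1 mL/min
CrCl ≈ 46 mL/min → bracket 35–49 mL/min.
67% of 1200 mg = 804 mg → 800 mg

800 mg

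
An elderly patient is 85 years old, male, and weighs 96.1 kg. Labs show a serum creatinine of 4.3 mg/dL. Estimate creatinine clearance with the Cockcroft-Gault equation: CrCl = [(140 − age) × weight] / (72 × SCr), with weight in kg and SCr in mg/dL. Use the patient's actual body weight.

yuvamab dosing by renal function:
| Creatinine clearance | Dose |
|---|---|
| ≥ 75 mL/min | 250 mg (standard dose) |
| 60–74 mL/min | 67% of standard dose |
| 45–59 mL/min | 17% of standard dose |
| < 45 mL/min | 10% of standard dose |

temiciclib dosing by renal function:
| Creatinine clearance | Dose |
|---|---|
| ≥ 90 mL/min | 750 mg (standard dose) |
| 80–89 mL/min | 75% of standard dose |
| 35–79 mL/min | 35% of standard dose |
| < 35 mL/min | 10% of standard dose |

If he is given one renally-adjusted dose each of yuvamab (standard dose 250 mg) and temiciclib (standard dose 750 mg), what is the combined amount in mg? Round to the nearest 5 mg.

100 mg

CrCl = (140 − 85) × 96.1 / (72 × 4.3) = 5285.5 / 309.60 ≈ 17.1 mL/min
CrCl ≈ 17 mL/min.
yuvamab: < 45 mL/min → 10% of 250 mg = 25 mg.
temiciclib: < 35 mL/min → 10% of 750 mg = 75 mg.
Total = 25 + 75 = 100 mg.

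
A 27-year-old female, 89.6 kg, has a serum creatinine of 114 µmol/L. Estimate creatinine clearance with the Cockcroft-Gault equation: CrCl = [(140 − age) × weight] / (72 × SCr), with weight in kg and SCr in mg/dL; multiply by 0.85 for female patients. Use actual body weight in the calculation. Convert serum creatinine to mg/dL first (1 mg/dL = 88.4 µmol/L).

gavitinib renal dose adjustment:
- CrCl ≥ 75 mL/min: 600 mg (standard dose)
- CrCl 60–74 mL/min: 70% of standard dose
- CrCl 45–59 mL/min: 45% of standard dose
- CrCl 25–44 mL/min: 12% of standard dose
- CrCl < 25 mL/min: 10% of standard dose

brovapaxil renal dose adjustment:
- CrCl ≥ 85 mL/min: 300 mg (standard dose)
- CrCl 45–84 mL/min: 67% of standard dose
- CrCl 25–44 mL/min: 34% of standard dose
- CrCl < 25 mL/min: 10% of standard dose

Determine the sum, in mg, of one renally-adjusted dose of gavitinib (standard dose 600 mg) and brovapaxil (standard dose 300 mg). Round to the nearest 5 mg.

SCr = 114 / 88.4 = 1.29 mg/dL
CrCl = (140 − 27) × 89.6 / (72 × 1.29) × 0.85 = 10124.8 / 92.88 × 0.85 ≈ 92.7 mL/min
CrCl ≈ 93 mL/min.
gavitinib: ≥ 75 mL/min → 100% of 600 mg = 600 mg.
brovapaxil: ≥ 85 mL/min → 100% of 300 mg = 300 mg.
Total = 600 + 300 = 900 mg.

900 mg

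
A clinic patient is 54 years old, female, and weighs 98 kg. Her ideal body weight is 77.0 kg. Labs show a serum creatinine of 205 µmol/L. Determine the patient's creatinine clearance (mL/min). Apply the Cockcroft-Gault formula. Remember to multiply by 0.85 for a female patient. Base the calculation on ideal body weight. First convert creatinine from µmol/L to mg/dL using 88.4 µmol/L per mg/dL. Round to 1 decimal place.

SCr = 205 / 88.4 = 2.319 mg/dL
CrCl = (140 − 54) × 77 / (72 × 2.319) × 0.85 = 6622.0 / 166.97 × 0.85 ≈ 33.7 mL/min

33.7 mL/min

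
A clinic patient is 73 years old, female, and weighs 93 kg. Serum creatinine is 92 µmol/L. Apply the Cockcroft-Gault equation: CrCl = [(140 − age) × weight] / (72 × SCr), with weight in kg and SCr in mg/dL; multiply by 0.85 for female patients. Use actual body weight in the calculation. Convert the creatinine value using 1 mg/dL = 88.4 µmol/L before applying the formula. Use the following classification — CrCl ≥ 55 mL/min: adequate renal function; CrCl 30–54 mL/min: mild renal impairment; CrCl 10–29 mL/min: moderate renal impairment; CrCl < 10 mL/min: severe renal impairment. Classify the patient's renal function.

SCr = 92 / 88.4 = 1.041 mg/dL
CrCl = (140 − 73) × 93 / (72 × 1.041) × 0.85 = 6231.0 / 74.95 × 0.85 ≈ 70.7 mL/min
71 mL/min falls in the 'adequate renal function' range.

adequate renal function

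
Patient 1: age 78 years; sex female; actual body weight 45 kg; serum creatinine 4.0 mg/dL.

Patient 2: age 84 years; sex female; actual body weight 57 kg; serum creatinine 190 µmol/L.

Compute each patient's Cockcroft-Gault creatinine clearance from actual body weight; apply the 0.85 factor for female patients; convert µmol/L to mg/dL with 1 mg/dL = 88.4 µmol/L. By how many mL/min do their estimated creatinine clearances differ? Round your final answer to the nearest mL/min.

9 mL/min

Patient 1: CrCl = (140 − 78) × 45 / (72 × 4) × 0.85 = 2790.0 / 288.00 × 0.85 ≈ 8.2 mL/min
Patient 2: SCr = 190 / 88.4 = 2.149 mg/dL
Patient 2: CrCl = (140 − 84) × 57 / (72 × 2.149) × 0.85 = 3192.0 / 154.73 × 0.85 ≈ 17.5 mL/min
|8.2 − 17.5| = 9.3 mL/min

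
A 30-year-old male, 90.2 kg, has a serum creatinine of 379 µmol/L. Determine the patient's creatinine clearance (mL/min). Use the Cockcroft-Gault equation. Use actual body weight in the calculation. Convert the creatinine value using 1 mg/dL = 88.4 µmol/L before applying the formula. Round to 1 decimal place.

SCr = 379 / 88.4 = 4.287 mg/dL
CrCl = (140 − 30) × 90.2 / (72 × 4.287) = 9922.0 / 308.66 ≈ 32.1 mL/min

32.1 mL/min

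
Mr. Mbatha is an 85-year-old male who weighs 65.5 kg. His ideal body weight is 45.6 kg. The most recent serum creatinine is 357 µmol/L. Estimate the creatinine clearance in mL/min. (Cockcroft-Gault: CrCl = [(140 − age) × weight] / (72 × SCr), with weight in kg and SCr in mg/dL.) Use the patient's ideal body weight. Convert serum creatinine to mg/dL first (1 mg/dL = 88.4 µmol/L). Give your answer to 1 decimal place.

SCr = 357 / 88.4 = 4.038 mg/dL
CrCl = (140 − 85) × 45.6 / (72 × 4.038) = 2508.0 / 290.74 ≈ 8.6 mL/min

8.6 mL/min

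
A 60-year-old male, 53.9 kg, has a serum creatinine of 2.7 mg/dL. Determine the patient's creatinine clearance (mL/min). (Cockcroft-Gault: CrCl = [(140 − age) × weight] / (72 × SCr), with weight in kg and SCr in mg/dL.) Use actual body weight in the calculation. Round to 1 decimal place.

CrCl = (140 − 60) × 53.9 / (72 × 2.7) = 4312.0 / 194.40 ≈ 22.2 mL/min

22.2 mL/min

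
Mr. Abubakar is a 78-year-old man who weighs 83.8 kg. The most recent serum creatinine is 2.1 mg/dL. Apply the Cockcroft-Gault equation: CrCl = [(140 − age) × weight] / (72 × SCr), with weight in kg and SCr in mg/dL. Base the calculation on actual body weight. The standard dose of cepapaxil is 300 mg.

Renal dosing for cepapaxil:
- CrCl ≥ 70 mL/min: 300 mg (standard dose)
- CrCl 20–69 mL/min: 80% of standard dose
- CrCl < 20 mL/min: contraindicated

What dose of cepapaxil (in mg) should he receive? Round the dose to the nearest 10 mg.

240 mg

CrCl = (140 − 78) × 83.8 / (72 × 2.1) = 5195.6 / 151.20 ≈ 34.4 mL/min
CrCl ≈ 34 mL/min → bracket 20–69 mL/min.
80% of 300 mg = 240 mg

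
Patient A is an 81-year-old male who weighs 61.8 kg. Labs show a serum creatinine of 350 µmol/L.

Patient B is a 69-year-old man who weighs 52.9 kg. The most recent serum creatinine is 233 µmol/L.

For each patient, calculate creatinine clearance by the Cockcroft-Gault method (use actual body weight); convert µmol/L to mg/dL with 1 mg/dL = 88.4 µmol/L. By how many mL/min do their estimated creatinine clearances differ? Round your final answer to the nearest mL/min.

7 mL/min

Patient A: SCr = 350 / 88.4 = 3.959 mg/dL
Patient A: CrCl = (140 − 81) × 61.8 / (72 × 3.959) = 3646.2 / 285.05 ≈ 12.8 mL/min
Patient B: SCr = 233 / 88.4 = 2.636 mg/dL
Patient B: CrCl = (140 − 69) × 52.9 / (72 × 2.636) = 3755.9 / 189.79 ≈ 19.8 mL/min
|12.8 − 19.8| = 7.0 mL/min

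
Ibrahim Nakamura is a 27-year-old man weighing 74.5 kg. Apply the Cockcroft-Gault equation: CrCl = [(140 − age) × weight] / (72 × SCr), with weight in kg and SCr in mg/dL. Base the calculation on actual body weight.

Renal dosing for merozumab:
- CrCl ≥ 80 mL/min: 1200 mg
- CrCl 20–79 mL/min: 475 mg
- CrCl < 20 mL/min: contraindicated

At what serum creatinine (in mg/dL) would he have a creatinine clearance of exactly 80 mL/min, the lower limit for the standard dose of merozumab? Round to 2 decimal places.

1.46 mg/dL

Standard dose requires CrCl ≥ 80 mL/min.
Set (140 − 27) × 74.5 / (72 × SCr) = 80
SCr = (140 − 27) × 74.5 / (72 × 80) = 1.462 mg/dL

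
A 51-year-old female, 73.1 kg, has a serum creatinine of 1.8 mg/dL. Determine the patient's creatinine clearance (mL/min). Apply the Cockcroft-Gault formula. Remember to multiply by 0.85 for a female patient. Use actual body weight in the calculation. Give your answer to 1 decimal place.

42.7 mL/min

CrCl = (140 − 51) × 73.1 / (72 × 1.8) × 0.85 = 6505.9 / 129.60 × 0.85 ≈ 42.7 mL/min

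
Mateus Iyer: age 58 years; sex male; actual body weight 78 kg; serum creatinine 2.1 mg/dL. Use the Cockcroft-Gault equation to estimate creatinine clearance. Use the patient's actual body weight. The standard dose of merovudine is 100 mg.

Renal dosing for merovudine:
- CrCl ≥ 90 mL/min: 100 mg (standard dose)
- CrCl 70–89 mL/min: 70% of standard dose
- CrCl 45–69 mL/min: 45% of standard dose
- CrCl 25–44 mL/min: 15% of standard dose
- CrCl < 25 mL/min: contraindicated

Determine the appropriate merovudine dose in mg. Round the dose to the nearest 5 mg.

15 mg

CrCl = (140 − 58) × 78 / (72 × 2.1) = 6396.0 / 151.20 ≈ 42.3 mL/min
CrCl ≈ 42 mL/min → bracket 25–44 mL/min.
15% of 100 mg = 15 mg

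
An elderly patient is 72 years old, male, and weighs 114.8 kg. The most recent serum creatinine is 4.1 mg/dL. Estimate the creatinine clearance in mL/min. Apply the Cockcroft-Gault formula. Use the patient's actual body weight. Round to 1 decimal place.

26.4 mL/min

CrCl = (140 − 72) × 114.8 / (72 × 4.1) = 7806.4 / 295.20 ≈ 26.4 mL/min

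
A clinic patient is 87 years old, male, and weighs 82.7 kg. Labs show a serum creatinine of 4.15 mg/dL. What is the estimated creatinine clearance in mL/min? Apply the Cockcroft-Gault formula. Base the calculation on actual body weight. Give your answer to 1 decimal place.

14.7 mL/min

CrCl = (140 − 87) × 82.7 / (72 × 4.15) = 4383.1 / 298.80 ≈ 14.7 mL/min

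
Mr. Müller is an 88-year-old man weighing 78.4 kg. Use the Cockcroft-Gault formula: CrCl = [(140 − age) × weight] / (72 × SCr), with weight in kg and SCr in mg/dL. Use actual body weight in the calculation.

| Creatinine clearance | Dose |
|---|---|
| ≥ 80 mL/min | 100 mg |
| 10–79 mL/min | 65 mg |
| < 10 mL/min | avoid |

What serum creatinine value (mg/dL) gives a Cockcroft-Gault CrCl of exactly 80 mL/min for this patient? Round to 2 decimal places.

0.71 mg/dL

Standard dose requires CrCl ≥ 80 mL/min.
Set (140 − 88) × 78.4 / (72 × SCr) = 80
SCr = (140 − 88) × 78.4 / (72 × 80) = 0.708 mg/dL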